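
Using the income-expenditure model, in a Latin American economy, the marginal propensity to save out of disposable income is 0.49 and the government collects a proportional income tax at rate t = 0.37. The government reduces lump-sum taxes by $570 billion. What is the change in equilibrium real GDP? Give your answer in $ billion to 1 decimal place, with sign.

MPC = 1 − MPS = 1 − 0.49 = 0.51.
A lump-sum tax change of −$570 billion shifts disposable income by +$570 billion; first-round consumption changes by −c × ΔT = −0.51 × (−$570 billion) = +$290.7 billion.
Expenditure multiplier = 1/(1 − c(1−t)) = 1/(1 − 0.51×0.63) = 1/0.6787 ≈ 1.473.
The tax multiplier is −c × k ≈ −0.751, so ΔY = k × (−c·ΔT) = (+$290.7 billion) / 0.6787 ≈ +$428.3 billion.

+$428.3 billion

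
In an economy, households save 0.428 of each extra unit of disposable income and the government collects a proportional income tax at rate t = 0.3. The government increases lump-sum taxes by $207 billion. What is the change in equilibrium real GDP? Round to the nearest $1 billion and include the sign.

MPC = 1 − MPS = 1 − 0.428 = 0.572.
A lump-sum tax change of +$207 billion shifts disposable income by −$207 billion; first-round consumption changes by −c × ΔT = −0.572 × (+$207 billion) = −$118.404 billion.
Expenditure multiplier = 1/(1 − c(1−t)) = 1/(1 − 0.572×0.7) = 1/0.5996 ≈ 1.668.
The tax multiplier is −c × k ≈ −0.954, so ΔY = k × (−c·ΔT) = (−$118.404 billion) / 0.5996 ≈ −$197 billion.

−$197 billion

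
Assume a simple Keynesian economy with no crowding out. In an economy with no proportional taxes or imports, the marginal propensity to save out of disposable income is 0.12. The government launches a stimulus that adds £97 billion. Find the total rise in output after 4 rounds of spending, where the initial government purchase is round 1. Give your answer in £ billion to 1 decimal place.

£323.6 billion

MPC = 1 − MPS = 1 − 0.12 = 0.88.
Round 1 adds ΔG = £97 billion; each later round is MPC = 0.88 times the previous.
After 4 rounds: 97 + 85.36 + 75.1168 + 66.102784 = ΔG·(1 − c^4)/(1 − c) = 97 × (1 − 0.59969536)/0.12 ≈ £323.6 billion.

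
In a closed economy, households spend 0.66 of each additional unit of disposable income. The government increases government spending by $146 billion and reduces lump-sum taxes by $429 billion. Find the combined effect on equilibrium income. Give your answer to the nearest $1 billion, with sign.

+$1,262 billion

Expenditure multiplier = 1/(1 − MPC) = 1/(1 − 0.66) = 1/0.34 ≈ 2.941.
ΔG contributes k·ΔG = (+$146 billion) / 0.34 ≈ +$429.4 billion.
ΔT of −$429 billion changes first-round spending by −c·ΔT = +$283.14 billion, contributing k·(−c·ΔT) = (+$283.14 billion) / 0.34 ≈ +$832.8 billion.
Net ΔY = k(ΔG − c·ΔT) = (+$429.14 billion) / 0.34 ≈ +$1,262 billion.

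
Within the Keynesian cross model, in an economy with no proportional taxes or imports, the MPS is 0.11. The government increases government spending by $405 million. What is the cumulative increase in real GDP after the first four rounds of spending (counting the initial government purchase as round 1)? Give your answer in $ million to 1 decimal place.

$1,371.8 million

MPC = 1 − MPS = 1 − 0.11 = 0.89.
Round 1 adds ΔG = $405 million; each later round is MPC = 0.89 times the previous.
After 4 rounds: 405 + 360.45 + 320.8005 + 285.512445 = ΔG·(1 − c^4)/(1 − c) = 405 × (1 − 0.62742241)/0.11 ≈ $1,371.8 million.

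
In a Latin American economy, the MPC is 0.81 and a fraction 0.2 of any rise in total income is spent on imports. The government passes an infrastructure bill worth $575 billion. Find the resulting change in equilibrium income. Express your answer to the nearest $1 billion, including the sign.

+$1,474 billion

Government-spending multiplier = 1/(1 − c + m) = 1/(1 − 0.81 + 0.2) = 1/0.39 ≈ 2.564.
ΔY = k × ΔG = (+$575 billion) / 0.39 ≈ +$1,474 billion.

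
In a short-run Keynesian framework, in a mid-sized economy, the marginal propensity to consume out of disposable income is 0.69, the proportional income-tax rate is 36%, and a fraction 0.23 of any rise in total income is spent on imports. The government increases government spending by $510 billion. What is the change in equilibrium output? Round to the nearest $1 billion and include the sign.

Government-spending multiplier = 1/(1 − c(1−t) + m) = 1/(1 − 0.69×0.64 + 0.23) = 1/0.7884 ≈ 1.268.
ΔY = k × ΔG = (+$510 billion) / 0.7884 ≈ +$647 billion.

+$647 billion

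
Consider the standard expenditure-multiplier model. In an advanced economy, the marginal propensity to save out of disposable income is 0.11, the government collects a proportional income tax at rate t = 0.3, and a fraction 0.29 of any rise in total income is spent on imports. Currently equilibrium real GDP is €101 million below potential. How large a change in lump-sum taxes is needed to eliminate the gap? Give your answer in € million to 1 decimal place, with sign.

−€75.7 million

MPC = 1 − MPS = 1 − 0.11 = 0.89.
Spending multiplier = 1/(1 − c(1−t) + m) = 1/(1 − 0.89×0.7 + 0.29) = 1/0.667 ≈ 1.499.
Tax multiplier = −c·k = −0.89/0.667 ≈ −1.334. Need ΔY = +€101 million, so ΔT = ΔY/(−c·k) = −(+€101 million) × 0.667 / 0.89 ≈ −€75.7 million.
The government should cut lump-sum taxes by €75.7 million.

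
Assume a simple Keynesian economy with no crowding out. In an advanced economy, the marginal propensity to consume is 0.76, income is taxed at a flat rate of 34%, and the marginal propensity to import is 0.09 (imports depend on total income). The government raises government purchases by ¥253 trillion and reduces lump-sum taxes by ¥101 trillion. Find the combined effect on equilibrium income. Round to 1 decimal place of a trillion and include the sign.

Expenditure multiplier = 1/(1 − c(1−t) + m) = 1/(1 − 0.76×0.66 + 0.09) = 1/0.5884 ≈ 1.7.
ΔG contributes k·ΔG = (+¥253 trillion) / 0.5884 ≈ +¥430 trillion.
ΔT of −¥101 trillion changes first-round spending by −c·ΔT = +¥76.76 trillion, contributing k·(−c·ΔT) = (+¥76.76 trillion) / 0.5884 ≈ +¥130.5 trillion.
Net ΔY = k(ΔG − c·ΔT) = (+¥329.76 trillion) / 0.5884 ≈ +¥560.4 trillion.

+¥560.4 trillion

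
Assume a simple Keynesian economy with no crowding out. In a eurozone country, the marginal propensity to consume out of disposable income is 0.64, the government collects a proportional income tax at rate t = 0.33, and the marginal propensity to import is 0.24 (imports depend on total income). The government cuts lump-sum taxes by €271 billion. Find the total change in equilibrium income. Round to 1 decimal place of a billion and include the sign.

A lump-sum tax change of −€271 billion shifts disposable income by +€271 billion; first-round consumption changes by −c × ΔT = −0.64 × (−€271 billion) = +€173.44 billion.
Expenditure multiplier = 1/(1 − c(1−t) + m) = 1/(1 − 0.64×0.67 + 0.24) = 1/0.8112 ≈ 1.233.
The tax multiplier is −c × k ≈ −0.789, so ΔY = k × (−c·ΔT) = (+€173.44 billion) / 0.8112 ≈ +€213.8 billion.

+€213.8 billion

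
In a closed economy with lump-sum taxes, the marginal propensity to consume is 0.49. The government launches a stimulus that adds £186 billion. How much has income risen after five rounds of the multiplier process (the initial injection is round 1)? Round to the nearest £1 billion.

Round 1 adds ΔG = £186 billion; each later round is MPC = 0.49 times the previous.
After 5 rounds: 186 + 91.14 + 44.6586 + 21.882714 + 10.72252986 = ΔG·(1 − c^5)/(1 − c) = 186 × (1 − 0.0282475249)/0.51 ≈ £354 billion.

£354 billion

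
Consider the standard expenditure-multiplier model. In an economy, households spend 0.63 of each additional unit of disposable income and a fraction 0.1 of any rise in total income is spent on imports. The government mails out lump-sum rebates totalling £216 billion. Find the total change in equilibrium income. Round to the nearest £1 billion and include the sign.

A lump-sum tax change of −£216 billion shifts disposable income by +£216 billion; first-round consumption changes by −c × ΔT = −0.63 × (−£216 billion) = +£136.08 billion.
Expenditure multiplier = 1/(1 − c + m) = 1/(1 − 0.63 + 0.1) = 1/0.47 ≈ 2.128.
The tax multiplier is −c × k ≈ −1.34, so ΔY = k × (−c·ΔT) = (+£136.08 billion) / 0.47 ≈ +£290 billion.

+£290 billion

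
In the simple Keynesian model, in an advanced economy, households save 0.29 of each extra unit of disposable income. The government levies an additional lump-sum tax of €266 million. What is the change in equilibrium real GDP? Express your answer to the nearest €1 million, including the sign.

−€651 million

MPC = 1 − MPS = 1 − 0.29 = 0.71.
A lump-sum tax change of +€266 million shifts disposable income by −€266 million; first-round consumption changes by −c × ΔT = −0.71 × (+€266 million) = −€188.86 million.
Expenditure multiplier = 1/(1 − MPC) = 1/(1 − 0.71) = 1/0.29 ≈ 3.448.
The tax multiplier is −c × k ≈ −2.448, so ΔY = k × (−c·ΔT) = (−€188.86 million) / 0.29 ≈ −€651 million.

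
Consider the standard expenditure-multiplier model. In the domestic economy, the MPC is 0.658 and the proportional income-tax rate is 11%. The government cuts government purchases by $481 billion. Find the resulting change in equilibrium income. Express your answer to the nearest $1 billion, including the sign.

Expenditure multiplier = 1/(1 − c(1−t)) = 1/(1 − 0.658×0.89) = 1/0.41438 ≈ 2.413.
ΔY = k × ΔG = (−$481 billion) / 0.41438 ≈ −$1,161 billion.

−$1,161 billion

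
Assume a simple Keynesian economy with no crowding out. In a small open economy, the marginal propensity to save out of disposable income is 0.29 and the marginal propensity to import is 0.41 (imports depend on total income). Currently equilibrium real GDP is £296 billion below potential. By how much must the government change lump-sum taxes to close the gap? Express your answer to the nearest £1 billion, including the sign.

−£292 billion

MPC = 1 − MPS = 1 − 0.29 = 0.71.
Spending multiplier = 1/(1 − c + m) = 1/(1 − 0.71 + 0.41) = 1/0.7 ≈ 1.429.
Tax multiplier = −c·k = −0.71/0.7 ≈ −1.014. Need ΔY = +£296 billion, so ΔT = ΔY/(−c·k) = −(+£296 billion) × 0.7 / 0.71 ≈ −£292 billion.
The government should cut lump-sum taxes by £292 billion.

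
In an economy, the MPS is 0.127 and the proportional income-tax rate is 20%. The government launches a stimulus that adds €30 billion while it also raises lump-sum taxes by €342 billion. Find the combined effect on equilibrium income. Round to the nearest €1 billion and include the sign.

MPC = 1 − MPS = 1 − 0.127 = 0.873.
Expenditure multiplier = 1/(1 − c(1−t)) = 1/(1 − 0.873×0.8) = 1/0.3016 ≈ 3.316.
ΔG contributes k·ΔG = (+€30 billion) / 0.3016 ≈ +€99.5 billion.
ΔT of +€342 billion changes first-round spending by −c·ΔT = −€298.566 billion, contributing k·(−c·ΔT) = (−€298.566 billion) / 0.3016 ≈ −€989.9 billion.
Net ΔY = k(ΔG − c·ΔT) = (−€268.566 billion) / 0.3016 ≈ −€890 billion.

−€890 billion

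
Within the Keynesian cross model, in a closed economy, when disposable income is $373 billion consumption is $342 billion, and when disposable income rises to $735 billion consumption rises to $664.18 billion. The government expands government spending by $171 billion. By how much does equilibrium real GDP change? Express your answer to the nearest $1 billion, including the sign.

MPC = ΔC/ΔYd = (664.18 − 342)/(735 − 373) = 322.18/362 = 0.89.
Expenditure multiplier = 1/(1 − MPC) = 1/(1 − 0.89) = 1/0.11 ≈ 9.091.
ΔY = k × ΔG = (+$171 billion) / 0.11 ≈ +$1,555 billion.

+$1,555 billion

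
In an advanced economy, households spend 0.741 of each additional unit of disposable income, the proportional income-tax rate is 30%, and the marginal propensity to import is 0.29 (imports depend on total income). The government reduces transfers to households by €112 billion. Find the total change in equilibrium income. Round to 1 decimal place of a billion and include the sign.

The transfer change shifts disposable income by −€112 billion, so first-round consumption changes by c·ΔTR = 0.741 × (−€112 billion) = −€82.992 billion.
Expenditure multiplier = 1/(1 − c(1−t) + m) = 1/(1 − 0.741×0.7 + 0.29) = 1/0.7713 ≈ 1.297.
The transfer multiplier is c × k ≈ 0.961, so ΔY = k × (c·ΔTR) = (−€82.992 billion) / 0.7713 ≈ −€107.6 billion.

−€107.6 billion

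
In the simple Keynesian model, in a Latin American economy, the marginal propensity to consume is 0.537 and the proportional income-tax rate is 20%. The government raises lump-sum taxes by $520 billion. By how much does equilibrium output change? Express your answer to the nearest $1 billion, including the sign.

A lump-sum tax change of +$520 billion shifts disposable income by −$520 billion; first-round consumption changes by −c × ΔT = −0.537 × (+$520 billion) = −$279.24 billion.
Expenditure multiplier = 1/(1 − c(1−t)) = 1/(1 − 0.537×0.8) = 1/0.5704 ≈ 1.753.
The tax multiplier is −c × k ≈ −0.941, so ΔY = k × (−c·ΔT) = (−$279.24 billion) / 0.5704 ≈ −$490 billion.

−$490 billion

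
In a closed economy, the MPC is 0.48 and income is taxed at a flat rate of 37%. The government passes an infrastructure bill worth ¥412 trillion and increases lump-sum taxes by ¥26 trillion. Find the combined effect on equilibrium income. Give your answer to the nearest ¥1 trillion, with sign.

+¥573 trillion

Expenditure multiplier = 1/(1 − c(1−t)) = 1/(1 − 0.48×0.63) = 1/0.6976 ≈ 1.433.
ΔG contributes k·ΔG = (+¥412 trillion) / 0.6976 ≈ +¥590.6 trillion.
ΔT of +¥26 trillion changes first-round spending by −c·ΔT = −¥12.48 trillion, contributing k·(−c·ΔT) = (−¥12.48 trillion) / 0.6976 ≈ −¥17.9 trillion.
Net ΔY = k(ΔG − c·ΔT) = (+¥399.52 trillion) / 0.6976 ≈ +¥573 trillion.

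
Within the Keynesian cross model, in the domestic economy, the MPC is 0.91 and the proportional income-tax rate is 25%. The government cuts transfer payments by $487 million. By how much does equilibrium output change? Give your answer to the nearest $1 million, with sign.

−$1,396 million

The transfer change shifts disposable income by −$487 million, so first-round consumption changes by c·ΔTR = 0.91 × (−$487 million) = −$443.17 million.
Expenditure multiplier = 1/(1 − c(1−t)) = 1/(1 − 0.91×0.75) = 1/0.3175 ≈ 3.15.
The transfer multiplier is c × k ≈ 2.866, so ΔY = k × (c·ΔTR) = (−$443.17 million) / 0.3175 ≈ −$1,396 million.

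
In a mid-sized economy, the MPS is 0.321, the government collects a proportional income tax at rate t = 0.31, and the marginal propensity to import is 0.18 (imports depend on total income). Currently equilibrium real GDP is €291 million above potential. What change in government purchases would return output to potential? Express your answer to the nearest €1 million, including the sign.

MPC = 1 − MPS = 1 − 0.321 = 0.679.
Spending multiplier = 1/(1 − c(1−t) + m) = 1/(1 − 0.679×0.69 + 0.18) = 1/0.71149 ≈ 1.406.
Need ΔY = −€291 million, so ΔG = ΔY/k = (−€291 million) × 0.71149 ≈ −€207 million.
The government should cut government purchases by €207 million.

−€207 million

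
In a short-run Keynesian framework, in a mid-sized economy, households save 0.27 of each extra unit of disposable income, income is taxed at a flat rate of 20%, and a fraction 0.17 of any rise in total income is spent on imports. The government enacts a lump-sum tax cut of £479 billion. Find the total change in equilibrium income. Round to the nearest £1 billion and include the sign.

MPC = 1 − MPS = 1 − 0.27 = 0.73.
A lump-sum tax change of −£479 billion shifts disposable income by +£479 billion; first-round consumption changes by −c × ΔT = −0.73 × (−£479 billion) = +£349.67 billion.
Expenditure multiplier = 1/(1 − c(1−t) + m) = 1/(1 − 0.73×0.8 + 0.17) = 1/0.586 ≈ 1.706.
The tax multiplier is −c × k ≈ −1.246, so ΔY = k × (−c·ΔT) = (+£349.67 billion) / 0.586 ≈ +£597 billion.

+£597 billion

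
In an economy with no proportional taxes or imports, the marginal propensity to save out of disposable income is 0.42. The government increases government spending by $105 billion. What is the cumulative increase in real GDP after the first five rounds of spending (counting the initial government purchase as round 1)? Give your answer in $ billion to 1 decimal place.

$233.6 billion

MPC = 1 − MPS = 1 − 0.42 = 0.58.
Round 1 adds ΔG = $105 billion; each later round is MPC = 0.58 times the previous.
After 5 rounds: 105 + 60.9 + 35.322 + 20.48676 + 11.8823208 = ΔG·(1 − c^5)/(1 − c) = 105 × (1 − 0.0656356768)/0.42 ≈ $233.6 billion.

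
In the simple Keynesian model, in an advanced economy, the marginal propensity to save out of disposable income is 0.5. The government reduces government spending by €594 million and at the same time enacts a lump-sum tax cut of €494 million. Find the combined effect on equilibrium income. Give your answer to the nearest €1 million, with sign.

−€694 million

MPC = 1 − MPS = 1 − 0.5 = 0.5.
Expenditure multiplier = 1/(1 − MPC) = 1/(1 − 0.5) = 1/0.5 = 2.
ΔG contributes k·ΔG = (−€594 million) / 0.5 = −€1,188 million.
ΔT of −€494 million changes first-round spending by −c·ΔT = +€247 million, contributing k·(−c·ΔT) = (+€247 million) / 0.5 = +€494 million.
Net ΔY = k(ΔG − c·ΔT) = (−€347 million) / 0.5 = −€694 million.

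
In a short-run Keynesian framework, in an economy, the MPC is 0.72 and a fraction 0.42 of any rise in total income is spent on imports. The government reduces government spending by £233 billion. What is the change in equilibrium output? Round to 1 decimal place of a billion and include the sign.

−£332.9 billion

Government-spending multiplier = 1/(1 − c + m) = 1/(1 − 0.72 + 0.42) = 1/0.7 ≈ 1.429.
ΔY = k × ΔG = (−£233 billion) / 0.7 ≈ −£332.9 billion.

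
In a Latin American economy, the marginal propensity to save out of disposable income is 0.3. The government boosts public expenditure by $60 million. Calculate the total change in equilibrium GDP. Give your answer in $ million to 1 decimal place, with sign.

MPC = 1 − MPS = 1 − 0.3 = 0.7.
Expenditure multiplier = 1/(1 − MPC) = 1/(1 − 0.7) = 1/0.3 ≈ 3.333.
ΔY = k × ΔG = (+$60 million) / 0.3 = +$200 million.

+$200.0 million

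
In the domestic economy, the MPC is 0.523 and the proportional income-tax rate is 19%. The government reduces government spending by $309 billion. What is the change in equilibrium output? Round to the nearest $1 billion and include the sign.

−$536 billion

Spending multiplier = 1/(1 − c(1−t)) = 1/(1 − 0.523×0.81) = 1/0.57637 ≈ 1.735.
ΔY = k × ΔG = (−$309 billion) / 0.57637 ≈ −$536 billion.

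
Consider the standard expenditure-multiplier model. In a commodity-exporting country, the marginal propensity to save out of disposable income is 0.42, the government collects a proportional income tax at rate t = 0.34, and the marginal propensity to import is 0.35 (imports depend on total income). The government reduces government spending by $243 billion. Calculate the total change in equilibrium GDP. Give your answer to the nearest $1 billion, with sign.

−$251 billion

MPC = 1 − MPS = 1 − 0.42 = 0.58.
Spending multiplier = 1/(1 − c(1−t) + m) = 1/(1 − 0.58×0.66 + 0.35) = 1/0.9672 ≈ 1.034.
ΔY = k × ΔG = (−$243 billion) / 0.9672 ≈ −$251 billion.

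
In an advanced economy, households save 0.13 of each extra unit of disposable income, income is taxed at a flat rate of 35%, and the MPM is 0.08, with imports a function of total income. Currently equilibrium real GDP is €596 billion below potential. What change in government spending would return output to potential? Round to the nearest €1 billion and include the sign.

MPC = 1 − MPS = 1 − 0.13 = 0.87.
Spending multiplier = 1/(1 − c(1−t) + m) = 1/(1 − 0.87×0.65 + 0.08) = 1/0.5145 ≈ 1.944.
Need ΔY = +€596 billion, so ΔG = ΔY/k = (+€596 billion) × 0.5145 ≈ +€307 billion.
The government should increase government spending by €307 billion.

+€307 billion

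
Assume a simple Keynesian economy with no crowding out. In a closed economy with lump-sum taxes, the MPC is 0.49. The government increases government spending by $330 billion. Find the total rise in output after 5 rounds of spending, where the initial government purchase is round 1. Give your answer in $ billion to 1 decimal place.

$628.8 billion

Round 1 adds ΔG = $330 billion; each later round is MPC = 0.49 times the previous.
After 5 rounds: 330 + 161.7 + 79.233 + 38.82417 + 19.0238433 = ΔG·(1 − c^5)/(1 − c) = 330 × (1 − 0.0282475249)/0.51 ≈ $628.8 billion.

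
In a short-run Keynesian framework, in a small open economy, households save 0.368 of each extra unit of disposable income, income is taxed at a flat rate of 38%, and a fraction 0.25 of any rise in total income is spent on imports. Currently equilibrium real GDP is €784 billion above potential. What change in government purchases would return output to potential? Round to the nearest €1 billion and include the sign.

−€673 billion

MPC = 1 − MPS = 1 − 0.368 = 0.632.
Spending multiplier = 1/(1 − c(1−t) + m) = 1/(1 − 0.632×0.62 + 0.25) = 1/0.85816 ≈ 1.165.
Need ΔY = −€784 billion, so ΔG = ΔY/k = (−€784 billion) × 0.85816 ≈ −€673 billion.
The government should cut government purchases by €673 billion.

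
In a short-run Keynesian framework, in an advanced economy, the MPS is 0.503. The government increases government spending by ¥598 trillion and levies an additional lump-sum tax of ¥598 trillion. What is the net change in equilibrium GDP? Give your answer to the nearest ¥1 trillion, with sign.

MPC = 1 − MPS = 1 − 0.503 = 0.497.
Expenditure multiplier = 1/(1 − MPC) = 1/(1 − 0.497) = 1/0.503 ≈ 1.988.
ΔG contributes k·ΔG = (+¥598 trillion) / 0.503 ≈ +¥1,188.9 trillion.
ΔT of +¥598 trillion changes first-round spending by −c·ΔT = −¥297.206 trillion, contributing k·(−c·ΔT) = (−¥297.206 trillion) / 0.503 ≈ −¥590.9 trillion.
With ΔG = ΔT and no other leakages, the balanced-budget multiplier is 1, so ΔY = ΔG = +¥598 trillion.

+¥598 trillion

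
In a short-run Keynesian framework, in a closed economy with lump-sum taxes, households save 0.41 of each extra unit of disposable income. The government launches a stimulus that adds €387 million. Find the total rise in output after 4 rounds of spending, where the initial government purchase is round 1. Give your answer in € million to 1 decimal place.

€829.5 million

MPC = 1 − MPS = 1 − 0.41 = 0.59.
Round 1 adds ΔG = €387 million; each later round is MPC = 0.59 times the previous.
After 4 rounds: 387 + 228.33 + 134.7147 + 79.481673 = ΔG·(1 − c^4)/(1 − c) = 387 × (1 − 0.12117361)/0.41 ≈ €829.5 million.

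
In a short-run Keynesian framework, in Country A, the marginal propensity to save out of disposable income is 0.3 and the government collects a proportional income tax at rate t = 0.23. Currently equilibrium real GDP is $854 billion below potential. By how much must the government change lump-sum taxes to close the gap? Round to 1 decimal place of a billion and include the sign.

MPC = 1 − MPS = 1 − 0.3 = 0.7.
Spending multiplier = 1/(1 − c(1−t)) = 1/(1 − 0.7×0.77) = 1/0.461 ≈ 2.169.
Tax multiplier = −c·k = −0.7/0.461 ≈ −1.518. Need ΔY = +$854 billion, so ΔT = ΔY/(−c·k) = −(+$854 billion) × 0.461 / 0.7 ≈ −$562.4 billion.
The government should cut lump-sum taxes by $562.4 billion.

−$562.4 billion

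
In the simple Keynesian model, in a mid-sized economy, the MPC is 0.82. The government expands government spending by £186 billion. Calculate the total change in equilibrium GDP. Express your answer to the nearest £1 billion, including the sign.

Government-spending multiplier = 1/(1 − MPC) = 1/(1 − 0.82) = 1/0.18 ≈ 5.556.
ΔY = k × ΔG = (+£186 billion) / 0.18 ≈ +£1,033 billion.

+£1,033 billion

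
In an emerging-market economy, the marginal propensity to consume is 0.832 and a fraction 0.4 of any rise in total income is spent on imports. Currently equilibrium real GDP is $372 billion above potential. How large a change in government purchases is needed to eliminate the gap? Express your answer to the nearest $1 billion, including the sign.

Spending multiplier = 1/(1 − c + m) = 1/(1 − 0.832 + 0.4) = 1/0.568 ≈ 1.761.
Need ΔY = −$372 billion, so ΔG = ΔY/k = (−$372 billion) × 0.568 ≈ −$211 billion.
The government should cut government purchases by $211 billion.

−$211 billion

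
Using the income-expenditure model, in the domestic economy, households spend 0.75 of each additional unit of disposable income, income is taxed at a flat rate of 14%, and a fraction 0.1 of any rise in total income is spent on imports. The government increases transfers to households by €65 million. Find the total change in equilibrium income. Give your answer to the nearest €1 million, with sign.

+€107 million

The transfer change shifts disposable income by +€65 million, so first-round consumption changes by c·ΔTR = 0.75 × (+€65 million) = +€48.75 million.
Expenditure multiplier = 1/(1 − c(1−t) + m) = 1/(1 − 0.75×0.86 + 0.1) = 1/0.455 ≈ 2.198.
The transfer multiplier is c × k ≈ 1.648, so ΔY = k × (c·ΔTR) = (+€48.75 million) / 0.455 ≈ +€107 million.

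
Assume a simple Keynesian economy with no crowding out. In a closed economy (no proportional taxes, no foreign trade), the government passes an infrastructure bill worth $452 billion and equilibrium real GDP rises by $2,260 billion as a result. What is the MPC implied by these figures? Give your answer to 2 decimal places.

0.80

Implied spending multiplier k = ΔY/ΔG = 2,260/452 = 5.
Since k = 1/(1 − MPC), MPC = 1 − 1/k = 1 − ΔG/ΔY = 1 − 452/2,260 = 0.80.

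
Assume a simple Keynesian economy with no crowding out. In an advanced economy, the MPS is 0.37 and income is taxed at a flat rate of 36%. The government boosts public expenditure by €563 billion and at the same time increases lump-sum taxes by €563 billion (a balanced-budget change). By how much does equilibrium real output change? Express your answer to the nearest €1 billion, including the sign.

MPC = 1 − MPS = 1 − 0.37 = 0.63.
Expenditure multiplier = 1/(1 − c(1−t)) = 1/(1 − 0.63×0.64) = 1/0.5968 ≈ 1.676.
ΔG contributes k·ΔG = (+€563 billion) / 0.5968 ≈ +€943.4 billion.
ΔT of +€563 billion changes first-round spending by −c·ΔT = −€354.69 billion, contributing k·(−c·ΔT) = (−€354.69 billion) / 0.5968 ≈ −€594.3 billion.
Net ΔY = k(ΔG − c·ΔT) = (+€208.31 billion) / 0.5968 ≈ +€349 billion.

+€349 billion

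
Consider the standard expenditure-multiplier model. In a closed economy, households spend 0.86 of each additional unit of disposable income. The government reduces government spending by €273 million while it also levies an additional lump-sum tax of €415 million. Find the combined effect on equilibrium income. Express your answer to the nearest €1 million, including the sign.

Expenditure multiplier = 1/(1 − MPC) = 1/(1 − 0.86) = 1/0.14 ≈ 7.143.
ΔG contributes k·ΔG = (−€273 million) / 0.14 = −€1,950 million.
ΔT of +€415 million changes first-round spending by −c·ΔT = −€356.9 million, contributing k·(−c·ΔT) = (−€356.9 million) / 0.14 ≈ −€2,549.3 million.
Net ΔY = k(ΔG − c·ΔT) = (−€629.9 million) / 0.14 ≈ −€4,499 million.

−€4,499 million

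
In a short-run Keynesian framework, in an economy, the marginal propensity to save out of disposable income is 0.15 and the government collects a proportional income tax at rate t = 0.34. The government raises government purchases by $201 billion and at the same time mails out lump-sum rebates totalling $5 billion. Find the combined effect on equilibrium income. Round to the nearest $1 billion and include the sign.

+$468 billion

MPC = 1 − MPS = 1 − 0.15 = 0.85.
Expenditure multiplier = 1/(1 − c(1−t)) = 1/(1 − 0.85×0.66) = 1/0.439 ≈ 2.278.
ΔG contributes k·ΔG = (+$201 billion) / 0.439 ≈ +$457.9 billion.
ΔT of −$5 billion changes first-round spending by −c·ΔT = +$4.25 billion, contributing k·(−c·ΔT) = (+$4.25 billion) / 0.439 ≈ +$9.7 billion.
Net ΔY = k(ΔG − c·ΔT) = (+$205.25 billion) / 0.439 ≈ +$468 billion.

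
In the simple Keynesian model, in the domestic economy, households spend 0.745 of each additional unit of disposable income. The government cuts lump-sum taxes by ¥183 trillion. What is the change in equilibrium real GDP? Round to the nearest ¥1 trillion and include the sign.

+¥535 trillion

A lump-sum tax change of −¥183 trillion shifts disposable income by +¥183 trillion; first-round consumption changes by −c × ΔT = −0.745 × (−¥183 trillion) = +¥136.335 trillion.
Expenditure multiplier = 1/(1 − MPC) = 1/(1 − 0.745) = 1/0.255 ≈ 3.922.
The tax multiplier is −c × k ≈ −2.922, so ΔY = k × (−c·ΔT) = (+¥136.335 trillion) / 0.255 ≈ +¥535 trillion.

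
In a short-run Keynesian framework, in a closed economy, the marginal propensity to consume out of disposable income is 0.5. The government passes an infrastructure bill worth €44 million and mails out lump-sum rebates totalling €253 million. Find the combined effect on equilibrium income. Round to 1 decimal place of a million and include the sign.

Expenditure multiplier = 1/(1 − MPC) = 1/(1 − 0.5) = 1/0.5 = 2.
ΔG contributes k·ΔG = (+€44 million) / 0.5 = +€88 million.
ΔT of −€253 million changes first-round spending by −c·ΔT = +€126.5 million, contributing k·(−c·ΔT) = (+€126.5 million) / 0.5 = +€253 million.
Net ΔY = k(ΔG − c·ΔT) = (+€170.5 million) / 0.5 = +€341 million.

+€341.0 million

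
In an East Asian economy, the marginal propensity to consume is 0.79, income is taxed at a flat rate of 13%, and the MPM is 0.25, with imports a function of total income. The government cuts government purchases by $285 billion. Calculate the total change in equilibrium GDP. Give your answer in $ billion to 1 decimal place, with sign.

Spending multiplier = 1/(1 − c(1−t) + m) = 1/(1 − 0.79×0.87 + 0.25) = 1/0.5627 ≈ 1.777.
ΔY = k × ΔG = (−$285 billion) / 0.5627 ≈ −$506.5 billion.

−$506.5 billion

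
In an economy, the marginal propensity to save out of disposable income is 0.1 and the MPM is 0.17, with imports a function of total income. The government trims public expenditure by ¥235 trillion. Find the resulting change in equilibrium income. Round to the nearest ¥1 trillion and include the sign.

MPC = 1 − MPS = 1 − 0.1 = 0.9.
Spending multiplier = 1/(1 − c + m) = 1/(1 − 0.9 + 0.17) = 1/0.27 ≈ 3.704.
ΔY = k × ΔG = (−¥235 trillion) / 0.27 ≈ −¥870 trillion.

−¥870 trillion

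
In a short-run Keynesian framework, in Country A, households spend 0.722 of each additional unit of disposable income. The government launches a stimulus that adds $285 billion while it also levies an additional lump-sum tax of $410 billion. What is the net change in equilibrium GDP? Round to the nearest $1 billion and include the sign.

−$40 billion

Expenditure multiplier = 1/(1 − MPC) = 1/(1 − 0.722) = 1/0.278 ≈ 3.597.
ΔG contributes k·ΔG = (+$285 billion) / 0.278 ≈ +$1,025.2 billion.
ΔT of +$410 billion changes first-round spending by −c·ΔT = −$296.02 billion, contributing k·(−c·ΔT) = (−$296.02 billion) / 0.278 ≈ −$1,064.8 billion.
Net ΔY = k(ΔG − c·ΔT) = (−$11.02 billion) / 0.278 ≈ −$40 billion.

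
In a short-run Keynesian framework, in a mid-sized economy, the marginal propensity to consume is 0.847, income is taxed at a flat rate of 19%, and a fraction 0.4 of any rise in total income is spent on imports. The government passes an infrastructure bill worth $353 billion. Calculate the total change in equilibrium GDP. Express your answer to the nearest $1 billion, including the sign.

+$494 billion

Government-spending multiplier = 1/(1 − c(1−t) + m) = 1/(1 − 0.847×0.81 + 0.4) = 1/0.71393 ≈ 1.401.
ΔY = k × ΔG = (+$353 billion) / 0.71393 ≈ +$494 billion.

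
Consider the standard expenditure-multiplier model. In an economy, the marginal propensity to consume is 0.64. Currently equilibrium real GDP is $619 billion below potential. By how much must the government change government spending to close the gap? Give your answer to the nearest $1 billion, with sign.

Spending multiplier = 1/(1 − MPC) = 1/(1 − 0.64) = 1/0.36 ≈ 2.778.
Need ΔY = +$619 billion, so ΔG = ΔY/k = (+$619 billion) × 0.36 ≈ +$223 billion.
The government should increase government spending by $223 billion.

+$223 billion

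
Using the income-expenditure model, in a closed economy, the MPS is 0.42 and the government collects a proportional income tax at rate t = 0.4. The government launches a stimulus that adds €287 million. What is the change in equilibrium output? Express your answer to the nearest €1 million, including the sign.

MPC = 1 − MPS = 1 − 0.42 = 0.58.
Expenditure multiplier = 1/(1 − c(1−t)) = 1/(1 − 0.58×0.6) = 1/0.652 ≈ 1.534.
ΔY = k × ΔG = (+€287 million) / 0.652 ≈ +€440 million.

+€440 million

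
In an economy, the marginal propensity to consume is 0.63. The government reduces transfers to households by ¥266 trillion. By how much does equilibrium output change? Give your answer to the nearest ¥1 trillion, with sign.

The transfer change shifts disposable income by −¥266 trillion, so first-round consumption changes by c·ΔTR = 0.63 × (−¥266 trillion) = −¥167.58 trillion.
Expenditure multiplier = 1/(1 − MPC) = 1/(1 − 0.63) = 1/0.37 ≈ 2.703.
The transfer multiplier is c × k ≈ 1.703, so ΔY = k × (c·ΔTR) = (−¥167.58 trillion) / 0.37 ≈ −¥453 trillion.

−¥453 trillion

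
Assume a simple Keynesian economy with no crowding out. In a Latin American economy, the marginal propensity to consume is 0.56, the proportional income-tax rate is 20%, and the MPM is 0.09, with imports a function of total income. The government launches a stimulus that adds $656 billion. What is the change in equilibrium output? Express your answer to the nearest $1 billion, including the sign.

+$1,022 billion

Government-spending multiplier = 1/(1 − c(1−t) + m) = 1/(1 − 0.56×0.8 + 0.09) = 1/0.642 ≈ 1.558.
ΔY = k × ΔG = (+$656 billion) / 0.642 ≈ +$1,022 billion.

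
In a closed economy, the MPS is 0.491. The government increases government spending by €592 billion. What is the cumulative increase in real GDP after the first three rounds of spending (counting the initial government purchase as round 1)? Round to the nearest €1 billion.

€1,047 billion

MPC = 1 − MPS = 1 − 0.491 = 0.509.
Round 1 adds ΔG = €592 billion; each later round is MPC = 0.509 times the previous.
After 3 rounds: 592 + 301.328 + 153.375952 = ΔG·(1 − c^3)/(1 − c) = 592 × (1 − 0.131872229)/0.491 ≈ €1,047 billion.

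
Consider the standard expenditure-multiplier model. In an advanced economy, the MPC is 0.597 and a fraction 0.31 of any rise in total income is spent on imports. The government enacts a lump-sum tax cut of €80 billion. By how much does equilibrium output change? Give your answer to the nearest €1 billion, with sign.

A lump-sum tax change of −€80 billion shifts disposable income by +€80 billion; first-round consumption changes by −c × ΔT = −0.597 × (−€80 billion) = +€47.76 billion.
Expenditure multiplier = 1/(1 − c + m) = 1/(1 − 0.597 + 0.31) = 1/0.713 ≈ 1.403.
The tax multiplier is −c × k ≈ −0.837, so ΔY = k × (−c·ΔT) = (+€47.76 billion) / 0.713 ≈ +€67 billion.

+€67 billion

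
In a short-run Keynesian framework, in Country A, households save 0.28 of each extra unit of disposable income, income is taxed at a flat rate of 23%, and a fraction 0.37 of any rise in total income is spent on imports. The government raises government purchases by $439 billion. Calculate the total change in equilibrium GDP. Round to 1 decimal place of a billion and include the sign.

+$538.3 billion

MPC = 1 − MPS = 1 − 0.28 = 0.72.
Government-spending multiplier = 1/(1 − c(1−t) + m) = 1/(1 − 0.72×0.77 + 0.37) = 1/0.8156 ≈ 1.226.
ΔY = k × ΔG = (+$439 billion) / 0.8156 ≈ +$538.3 billion.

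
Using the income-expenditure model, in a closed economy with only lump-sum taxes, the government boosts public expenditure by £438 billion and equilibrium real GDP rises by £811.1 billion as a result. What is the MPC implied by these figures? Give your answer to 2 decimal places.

Implied spending multiplier k = ΔY/ΔG = 811.1/438 ≈ 1.8518.
Since k = 1/(1 − MPC), MPC = 1 − 1/k = 1 − ΔG/ΔY = 1 − 438/811.1 ≈ 0.46.

0.46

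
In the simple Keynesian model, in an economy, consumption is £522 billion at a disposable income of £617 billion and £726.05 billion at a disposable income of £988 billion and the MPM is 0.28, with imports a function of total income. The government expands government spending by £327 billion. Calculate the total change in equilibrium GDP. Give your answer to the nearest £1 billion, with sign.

+£448 billion

MPC = ΔC/ΔYd = (726.05 − 522)/(988 − 617) = 204.05/371 = 0.55.
Government-spending multiplier = 1/(1 − c + m) = 1/(1 − 0.55 + 0.28) = 1/0.73 ≈ 1.37.
ΔY = k × ΔG = (+£327 billion) / 0.73 ≈ +£448 billion.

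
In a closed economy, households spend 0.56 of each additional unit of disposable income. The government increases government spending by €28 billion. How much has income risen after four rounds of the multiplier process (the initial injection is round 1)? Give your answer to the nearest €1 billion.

Round 1 adds ΔG = €28 billion; each later round is MPC = 0.56 times the previous.
After 4 rounds: 28 + 15.68 + 8.7808 + 4.917248 = ΔG·(1 − c^4)/(1 − c) = 28 × (1 − 0.09834496)/0.44 ≈ €57 billion.

€57 billion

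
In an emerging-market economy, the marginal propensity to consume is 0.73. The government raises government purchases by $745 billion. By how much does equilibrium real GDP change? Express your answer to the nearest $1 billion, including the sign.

+$2,759 billion

Expenditure multiplier = 1/(1 − MPC) = 1/(1 − 0.73) = 1/0.27 ≈ 3.704.
ΔY = k × ΔG = (+$745 billion) / 0.27 ≈ +$2,759 billion.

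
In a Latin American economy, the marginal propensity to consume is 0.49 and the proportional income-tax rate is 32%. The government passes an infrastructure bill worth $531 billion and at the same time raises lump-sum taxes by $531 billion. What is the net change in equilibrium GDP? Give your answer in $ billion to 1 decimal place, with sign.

Expenditure multiplier = 1/(1 − c(1−t)) = 1/(1 − 0.49×0.68) = 1/0.6668 ≈ 1.5.
ΔG contributes k·ΔG = (+$531 billion) / 0.6668 ≈ +$796.3 billion.
ΔT of +$531 billion changes first-round spending by −c·ΔT = −$260.19 billion, contributing k·(−c·ΔT) = (−$260.19 billion) / 0.6668 ≈ −$390.2 billion.
Net ΔY = k(ΔG − c·ΔT) = (+$270.81 billion) / 0.6668 ≈ +$406.1 billion.

+$406.1 billion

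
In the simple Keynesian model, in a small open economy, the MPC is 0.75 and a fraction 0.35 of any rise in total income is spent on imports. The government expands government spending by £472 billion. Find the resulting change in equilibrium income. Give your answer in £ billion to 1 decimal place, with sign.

+£786.7 billion

Government-spending multiplier = 1/(1 − c + m) = 1/(1 − 0.75 + 0.35) = 1/0.6 ≈ 1.667.
ΔY = k × ΔG = (+£472 billion) / 0.6 ≈ +£786.7 billion.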